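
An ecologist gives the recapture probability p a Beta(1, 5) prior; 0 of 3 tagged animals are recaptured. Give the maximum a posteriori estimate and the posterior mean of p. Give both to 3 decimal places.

Posterior: Beta(1+0, 5+3) = Beta(1, 8).
Since α = 1 ≤ 1 and β > 1, the Beta density is monotone decreasing on [0,1]; the mode is at 0.
Mean = 1/(1+8) = 0.111.
Mean > mode: the posterior has a right tail.

MAP = 0.000, posterior mean = 0.111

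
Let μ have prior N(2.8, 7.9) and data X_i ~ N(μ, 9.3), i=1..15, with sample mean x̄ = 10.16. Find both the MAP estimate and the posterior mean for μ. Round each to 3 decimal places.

MAP = 9.624; posterior mean = 9.624

Posterior for μ is Normal. Precision-weighted mean: (1/7.9·2.8 + 15/9.3·10.16) / (1/7.9 + 15/9.3) = 9.624.
A Normal posterior is symmetric, so mode = mean.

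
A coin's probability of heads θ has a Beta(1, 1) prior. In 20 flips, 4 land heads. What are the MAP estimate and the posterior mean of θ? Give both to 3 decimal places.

Posterior: Beta(1+4, 1+16) = Beta(5, 17).
Mode = (5−1)/(5+17−2) = 4/20 = 0.200.
Mean = 5/(5+17) = 5/22 = 0.227.

MAP = 0.200, posterior mean = 0.227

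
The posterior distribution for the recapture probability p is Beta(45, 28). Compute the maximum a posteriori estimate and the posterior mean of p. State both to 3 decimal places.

Mode = (45−1)/(45+28−2) = 44/71 = 0.620.
Mean = 45/(45+28) = 45/73 = 0.616.

maximum a posteriori estimate = 0.620, posterior mean = 0.616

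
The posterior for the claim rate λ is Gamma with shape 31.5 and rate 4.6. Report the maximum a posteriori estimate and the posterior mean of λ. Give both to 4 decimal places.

λ_MAP = 6.6304, E[λ|data] = 6.8478

Mode = (α−1)/β = 30.5/4.6 = 6.6304.
Mean = α/β = 31.5/4.6 = 6.8478.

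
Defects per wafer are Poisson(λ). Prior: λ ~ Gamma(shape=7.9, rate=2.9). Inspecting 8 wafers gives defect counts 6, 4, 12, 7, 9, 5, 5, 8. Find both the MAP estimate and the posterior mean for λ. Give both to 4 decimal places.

MAP: 5.7706. Posterior mean: 5.8624.

Σ counts = 56. Posterior: Gamma(shape = 7.9+56 = 63.9, rate = 2.9+8 = 10.9).
Mode = (α−1)/β = 62.9/10.9 = 5.7706.
Mean = α/β = 63.9/10.9 = 5.8624.
The mean is pulled above the mode by the posterior's right skew.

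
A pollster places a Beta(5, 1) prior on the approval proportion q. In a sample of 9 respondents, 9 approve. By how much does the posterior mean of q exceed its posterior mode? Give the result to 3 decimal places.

-0.067

Posterior: Beta(5+9, 1+0) = Beta(14, 1).
Since β = 1 ≤ 1 and α > 1, the Beta density is monotone increasing on [0,1]; the mode is at 1.
Mean = 14/(14+1) = 0.933.
Difference = 0.933 − 1.000 = -0.067.
The posterior is left-skewed, so the mode exceeds the mean.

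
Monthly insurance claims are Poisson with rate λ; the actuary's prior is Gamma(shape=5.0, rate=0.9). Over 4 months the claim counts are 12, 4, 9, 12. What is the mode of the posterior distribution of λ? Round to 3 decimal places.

Σ counts = 37. Posterior: Gamma(shape = 5.0+37 = 42.0, rate = 0.9+4 = 4.9).
Mode = (α−1)/β = 41.0/4.9 = 8.367.
Mean = α/β = 42.0/4.9 = 8.571.
This is the posterior mode — the MAP estimate.

8.367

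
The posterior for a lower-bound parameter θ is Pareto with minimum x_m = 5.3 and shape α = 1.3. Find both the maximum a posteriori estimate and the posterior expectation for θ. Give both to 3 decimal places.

MAP = 5.300; posterior mean = 22.967

The Pareto density is strictly decreasing on [x_m, ∞), so the mode is x_m = 5.300.
Mean = α·x_m/(α−1) = 1.3·5.3/0.3 = 22.967.
Right-skewed posterior ⇒ mode < mean.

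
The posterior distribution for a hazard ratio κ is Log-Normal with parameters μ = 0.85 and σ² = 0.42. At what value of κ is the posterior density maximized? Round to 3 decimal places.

1.537

Mode = exp(μ − σ²) = exp(0.43) = 1.537.
Mean = exp(μ + σ²/2) = exp(1.060) = 2.886.
This is the posterior mode — the MAP estimate.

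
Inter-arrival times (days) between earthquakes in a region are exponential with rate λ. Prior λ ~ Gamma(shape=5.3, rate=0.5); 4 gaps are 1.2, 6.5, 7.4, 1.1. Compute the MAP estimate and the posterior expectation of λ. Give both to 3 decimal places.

MAP = 0.497; posterior mean = 0.557

Σ times = 16.2. Posterior: Gamma(shape = 5.3+4 = 9.3, rate = 0.5+16.2 = 16.7).
Mode = (α−1)/β = 8.3/16.7 = 0.497.
Mean = α/β = 9.3/16.7 = 0.557.
Mean > mode: the posterior has a right tail.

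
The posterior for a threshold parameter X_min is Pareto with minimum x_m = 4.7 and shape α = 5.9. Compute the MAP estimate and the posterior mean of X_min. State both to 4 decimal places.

The Pareto density is strictly decreasing on [x_m, ∞), so the mode is x_m = 4.7000.
Mean = α·x_m/(α−1) = 5.9·4.7/4.9 = 5.6592.

MAP = 4.7000; posterior mean = 5.6592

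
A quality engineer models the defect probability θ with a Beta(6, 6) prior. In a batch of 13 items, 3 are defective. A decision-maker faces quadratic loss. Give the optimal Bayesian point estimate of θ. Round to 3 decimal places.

Posterior: Beta(6+3, 6+10) = Beta(9, 16).
Mode = (9−1)/(9+16−2) = 8/23 = 0.348.
Mean = 9/(9+16) = 9/25 = 0.360.
Quadratic loss ⇒ the optimal estimator is the posterior mean.

0.360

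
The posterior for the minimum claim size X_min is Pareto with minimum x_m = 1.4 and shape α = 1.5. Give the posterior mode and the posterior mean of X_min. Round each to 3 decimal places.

The Pareto density is strictly decreasing on [x_m, ∞), so the mode is x_m = 1.400.
Mean = α·x_m/(α−1) = 1.5·1.4/0.5 = 4.200.
Mean > mode: the posterior has a right tail.

posterior mode = 1.400, posterior mean = 4.200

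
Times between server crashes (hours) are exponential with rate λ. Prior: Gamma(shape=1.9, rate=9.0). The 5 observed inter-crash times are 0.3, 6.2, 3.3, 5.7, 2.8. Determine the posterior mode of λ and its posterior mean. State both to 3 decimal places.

λ_MAP = 0.216, E[λ|data] = 0.253

Σ times = 18.3. Posterior: Gamma(shape = 1.9+5 = 6.9, rate = 9.0+18.3 = 27.3).
Mode = (α−1)/β = 5.9/27.3 = 0.216.
Mean = α/β = 6.9/27.3 = 0.253.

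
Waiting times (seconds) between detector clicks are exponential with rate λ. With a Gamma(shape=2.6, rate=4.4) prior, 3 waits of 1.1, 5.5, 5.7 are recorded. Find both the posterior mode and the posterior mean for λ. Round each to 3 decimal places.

posterior mode = 0.275, posterior mean = 0.335

Σ times = 12.3. Posterior: Gamma(shape = 2.6+3 = 5.6, rate = 4.4+12.3 = 16.7).
Mode = (α−1)/β = 4.6/16.7 = 0.275.
Mean = α/β = 5.6/16.7 = 0.335.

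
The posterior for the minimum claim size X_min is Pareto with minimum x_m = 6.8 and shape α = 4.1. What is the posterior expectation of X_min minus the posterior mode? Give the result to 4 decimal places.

2.1935

The Pareto density is strictly decreasing on [x_m, ∞), so the mode is x_m = 6.8000.
Mean = α·x_m/(α−1) = 4.1·6.8/3.1 = 8.9935.
Difference = 8.9935 − 6.8000 = 2.1935.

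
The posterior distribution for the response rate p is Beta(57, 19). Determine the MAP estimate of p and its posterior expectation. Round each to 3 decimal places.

Mode = (57−1)/(57+19−2) = 56/74 = 0.757.
Mean = 57/(57+19) = 57/76 = 0.750.
The mean is pulled below the mode by the posterior's left skew.

p_MAP = 0.757, E[p|data] = 0.750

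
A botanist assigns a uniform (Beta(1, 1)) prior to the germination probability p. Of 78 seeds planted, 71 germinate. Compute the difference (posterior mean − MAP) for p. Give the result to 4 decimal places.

Posterior: Beta(1+71, 1+7) = Beta(72, 8).
Mode = (72−1)/(72+8−2) = 71/78 = 0.9103.
Mean = 72/(72+8) = 72/80 = 0.9000.
Difference = 0.9000 − 0.9103 = -0.0103.

-0.0103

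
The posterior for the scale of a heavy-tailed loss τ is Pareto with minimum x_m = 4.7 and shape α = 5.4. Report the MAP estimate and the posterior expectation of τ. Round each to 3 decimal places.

The Pareto density is strictly decreasing on [x_m, ∞), so the mode is x_m = 4.700.
Mean = α·x_m/(α−1) = 5.4·4.7/4.4 = 5.768.
The mean is pulled above the mode by the posterior's right skew.

τ_MAP = 4.700, E[τ|data] = 5.768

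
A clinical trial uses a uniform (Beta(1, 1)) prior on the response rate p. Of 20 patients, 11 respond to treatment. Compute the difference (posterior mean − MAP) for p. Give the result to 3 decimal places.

Posterior: Beta(1+11, 1+9) = Beta(12, 10).
Mode = (12−1)/(12+10−2) = 11/20 = 0.550.
With a flat prior the MAP equals the MLE, 11/20.
Mean = 12/(12+10) = 12/22 = 0.545.
Difference = 0.545 − 0.550 = -0.005.
Mode > mean: the posterior has a left tail.

-0.005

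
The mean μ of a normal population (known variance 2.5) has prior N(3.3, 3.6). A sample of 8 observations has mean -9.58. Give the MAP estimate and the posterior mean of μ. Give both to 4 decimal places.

μ_MAP = -8.5512, E[μ|data] = -8.5512

Posterior for μ is Normal. Precision-weighted mean: (1/3.6·3.3 + 8/2.5·-9.58) / (1/3.6 + 8/2.5) = -8.5512.
A Normal posterior is symmetric, so mode = mean.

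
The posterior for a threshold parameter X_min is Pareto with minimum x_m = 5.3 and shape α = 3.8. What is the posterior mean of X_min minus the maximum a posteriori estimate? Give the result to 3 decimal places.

1.893

The Pareto density is strictly decreasing on [x_m, ∞), so the mode is x_m = 5.300.
Mean = α·x_m/(α−1) = 3.8·5.3/2.8 = 7.193.
Difference = 7.193 − 5.300 = 1.893.
Right-skewed posterior ⇒ mode < mean.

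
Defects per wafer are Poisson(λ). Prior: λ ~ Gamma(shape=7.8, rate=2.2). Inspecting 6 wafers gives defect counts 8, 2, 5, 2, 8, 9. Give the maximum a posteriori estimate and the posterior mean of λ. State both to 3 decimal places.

Σ counts = 34. Posterior: Gamma(shape = 7.8+34 = 41.8, rate = 2.2+6 = 8.2).
Mode = (α−1)/β = 40.8/8.2 = 4.976.
Mean = α/β = 41.8/8.2 = 5.098.

MAP: 4.976. Posterior mean: 5.098.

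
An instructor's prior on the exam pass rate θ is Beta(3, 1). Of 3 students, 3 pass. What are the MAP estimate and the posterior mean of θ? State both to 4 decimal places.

MAP = 1.0000; posterior mean = 0.8571

Posterior: Beta(3+3, 1+0) = Beta(6, 1).
Since β = 1 ≤ 1 and α > 1, the Beta density is monotone increasing on [0,1]; the mode is at 1.
Mean = 6/(6+1) = 0.8571.
The mean is pulled below the mode by the posterior's left skew.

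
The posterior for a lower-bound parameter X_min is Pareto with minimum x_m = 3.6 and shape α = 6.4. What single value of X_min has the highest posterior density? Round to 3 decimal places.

The Pareto density is strictly decreasing on [x_m, ∞), so the mode is x_m = 3.600.
Mean = α·x_m/(α−1) = 6.4·3.6/5.4 = 4.267.
This is the posterior mode — the MAP estimate.

3.600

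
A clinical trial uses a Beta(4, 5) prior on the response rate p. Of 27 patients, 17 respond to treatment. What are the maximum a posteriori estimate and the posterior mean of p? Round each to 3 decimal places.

Posterior: Beta(4+17, 5+10) = Beta(21, 15).
Mode = (21−1)/(21+15−2) = 20/34 = 0.588.
Mean = 21/(21+15) = 21/36 = 0.583.
Mode > mean: the posterior has a left tail.

MAP: 0.588. Posterior mean: 0.583.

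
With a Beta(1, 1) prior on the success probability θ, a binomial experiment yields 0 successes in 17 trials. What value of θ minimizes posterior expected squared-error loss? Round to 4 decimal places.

Posterior: Beta(1+0, 1+17) = Beta(1, 18).
Since α = 1 ≤ 1 and β > 1, the Beta density is monotone decreasing on [0,1]; the mode is at 0.
Mean = 1/(1+18) = 0.0526.
Squared-error loss ⇒ the optimal estimator is the posterior mean.

0.0526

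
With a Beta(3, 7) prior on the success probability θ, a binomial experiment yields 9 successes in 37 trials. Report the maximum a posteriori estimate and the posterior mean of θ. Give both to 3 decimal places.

Posterior: Beta(3+9, 7+28) = Beta(12, 35).
Mode = (12−1)/(12+35−2) = 11/45 = 0.244.
Mean = 12/(12+35) = 12/47 = 0.255.
Right-skewed posterior ⇒ mode < mean.

MAP = 0.244, posterior mean = 0.255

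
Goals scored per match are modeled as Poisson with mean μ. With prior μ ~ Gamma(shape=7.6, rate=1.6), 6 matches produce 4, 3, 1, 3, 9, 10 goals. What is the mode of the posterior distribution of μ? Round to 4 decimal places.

4.8158

Σ counts = 30. Posterior: Gamma(shape = 7.6+30 = 37.6, rate = 1.6+6 = 7.6).
Mode = (α−1)/β = 36.6/7.6 = 4.8158.
Mean = α/β = 37.6/7.6 = 4.9474.
This is the posterior mode — the MAP estimate.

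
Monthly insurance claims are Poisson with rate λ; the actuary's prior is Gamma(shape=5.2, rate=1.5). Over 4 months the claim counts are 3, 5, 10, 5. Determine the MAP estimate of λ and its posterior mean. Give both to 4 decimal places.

MAP = 4.9455, posterior mean = 5.1273

Σ counts = 23. Posterior: Gamma(shape = 5.2+23 = 28.2, rate = 1.5+4 = 5.5).
Mode = (α−1)/β = 27.2/5.5 = 4.9455.
Mean = α/β = 28.2/5.5 = 5.1273.
The mean is pulled above the mode by the posterior's right skew.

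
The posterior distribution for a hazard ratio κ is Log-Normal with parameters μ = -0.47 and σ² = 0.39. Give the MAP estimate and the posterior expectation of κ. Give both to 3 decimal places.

Mode = exp(μ − σ²) = exp(-0.86) = 0.423.
Mean = exp(μ + σ²/2) = exp(-0.275) = 0.760.

κ_MAP = 0.423, E[κ|data] = 0.760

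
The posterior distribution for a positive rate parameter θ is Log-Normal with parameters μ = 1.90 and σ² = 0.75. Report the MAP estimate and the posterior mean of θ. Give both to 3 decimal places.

MAP = 3.158; posterior mean = 9.728

Mode = exp(μ − σ²) = exp(1.15) = 3.158.
Mean = exp(μ + σ²/2) = exp(2.275) = 9.728.
Right-skewed posterior ⇒ mode < mean.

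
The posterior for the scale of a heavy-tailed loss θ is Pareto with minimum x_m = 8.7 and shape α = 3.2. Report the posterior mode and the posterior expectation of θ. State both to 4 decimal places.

MAP = 8.7000; posterior mean = 12.6545

The Pareto density is strictly decreasing on [x_m, ∞), so the mode is x_m = 8.7000.
Mean = α·x_m/(α−1) = 3.2·8.7/2.2 = 12.6545.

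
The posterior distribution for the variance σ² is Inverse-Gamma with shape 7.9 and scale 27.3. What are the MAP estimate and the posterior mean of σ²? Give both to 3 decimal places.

Mode = β/(α+1) = 27.3/8.9 = 3.067.
Mean = β/(α−1) = 27.3/6.9 = 3.957.
The posterior is right-skewed, so the mean exceeds the mode.

MAP: 3.067. Posterior mean: 3.957.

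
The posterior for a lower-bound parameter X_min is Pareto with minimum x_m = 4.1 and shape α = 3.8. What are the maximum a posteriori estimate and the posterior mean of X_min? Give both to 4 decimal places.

The Pareto density is strictly decreasing on [x_m, ∞), so the mode is x_m = 4.1000.
Mean = α·x_m/(α−1) = 3.8·4.1/2.8 = 5.5643.
The posterior is right-skewed, so the mean exceeds the mode.

X_min_MAP = 4.1000, E[X_min|data] = 5.5643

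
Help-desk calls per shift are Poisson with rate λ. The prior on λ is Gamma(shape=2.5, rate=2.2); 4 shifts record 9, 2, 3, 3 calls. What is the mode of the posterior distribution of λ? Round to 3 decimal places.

Σ counts = 17. Posterior: Gamma(shape = 2.5+17 = 19.5, rate = 2.2+4 = 6.2).
Mode = (α−1)/β = 18.5/6.2 = 2.984.
Mean = α/β = 19.5/6.2 = 3.145.
This is the posterior mode — the MAP estimate.

2.984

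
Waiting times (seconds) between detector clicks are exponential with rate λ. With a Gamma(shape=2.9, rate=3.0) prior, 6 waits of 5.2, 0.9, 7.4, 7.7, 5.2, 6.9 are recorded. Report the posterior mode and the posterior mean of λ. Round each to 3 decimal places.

MAP: 0.218. Posterior mean: 0.245.

Σ times = 33.3. Posterior: Gamma(shape = 2.9+6 = 8.9, rate = 3.0+33.3 = 36.3).
Mode = (α−1)/β = 7.9/36.3 = 0.218.
Mean = α/β = 8.9/36.3 = 0.245.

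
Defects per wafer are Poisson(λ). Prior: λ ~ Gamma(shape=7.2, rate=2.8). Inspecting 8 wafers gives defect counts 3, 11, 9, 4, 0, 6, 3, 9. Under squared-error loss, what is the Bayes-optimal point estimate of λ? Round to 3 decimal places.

4.833

Σ counts = 45. Posterior: Gamma(shape = 7.2+45 = 52.2, rate = 2.8+8 = 10.8).
Mode = (α−1)/β = 51.2/10.8 = 4.741.
Mean = α/β = 52.2/10.8 = 4.833.
Squared-error loss ⇒ the optimal estimator is the posterior mean.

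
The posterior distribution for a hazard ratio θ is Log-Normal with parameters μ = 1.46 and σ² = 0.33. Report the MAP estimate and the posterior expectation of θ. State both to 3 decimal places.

Mode = exp(μ − σ²) = exp(1.13) = 3.096.
Mean = exp(μ + σ²/2) = exp(1.625) = 5.078.

θ_MAP = 3.096, E[θ|data] = 5.078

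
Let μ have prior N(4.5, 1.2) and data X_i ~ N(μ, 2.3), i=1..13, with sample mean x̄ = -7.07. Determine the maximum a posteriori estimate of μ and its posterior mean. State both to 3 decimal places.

Posterior for μ is Normal. Precision-weighted mean: (1/1.2·4.5 + 13/2.3·-7.07) / (1/1.2 + 13/2.3) = -5.583.
A Normal posterior is symmetric, so mode = mean.

μ_MAP = -5.583, E[μ|data] = -5.583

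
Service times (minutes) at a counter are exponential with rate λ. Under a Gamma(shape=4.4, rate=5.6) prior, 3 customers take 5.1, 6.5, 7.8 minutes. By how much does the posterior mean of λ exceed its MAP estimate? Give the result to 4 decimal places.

Σ times = 19.4. Posterior: Gamma(shape = 4.4+3 = 7.4, rate = 5.6+19.4 = 25.0).
Mode = (α−1)/β = 6.4/25.0 = 0.2560.
Mean = α/β = 7.4/25.0 = 0.2960.
Difference = 0.2960 − 0.2560 = 0.0400.
The posterior is right-skewed, so the mean exceeds the mode.

0.0400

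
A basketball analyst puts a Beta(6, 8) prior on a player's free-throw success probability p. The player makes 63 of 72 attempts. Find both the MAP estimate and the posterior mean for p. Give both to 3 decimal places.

MAP: 0.810. Posterior mean: 0.802.

Posterior: Beta(6+63, 8+9) = Beta(69, 17).
Mode = (69−1)/(69+17−2) = 68/84 = 0.810.
Mean = 69/(69+17) = 69/86 = 0.802.
The mean is pulled below the mode by the posterior's left skew.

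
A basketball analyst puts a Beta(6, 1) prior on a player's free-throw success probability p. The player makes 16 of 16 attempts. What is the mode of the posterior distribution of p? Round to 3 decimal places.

Posterior: Beta(6+16, 1+0) = Beta(22, 1).
Since β = 1 ≤ 1 and α > 1, the Beta density is monotone increasing on [0,1]; the mode is at 1.
Mean = 22/(22+1) = 0.957.
This is the posterior mode — the MAP estimate.

1.000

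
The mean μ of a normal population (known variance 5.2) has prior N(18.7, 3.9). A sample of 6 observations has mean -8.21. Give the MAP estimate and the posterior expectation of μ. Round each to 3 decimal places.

μ_MAP = -3.317, E[μ|data] = -3.317

Posterior for μ is Normal. Precision-weighted mean: (1/3.9·18.7 + 6/5.2·-8.21) / (1/3.9 + 6/5.2) = -3.317.
A Normal posterior is symmetric, so mode = mean.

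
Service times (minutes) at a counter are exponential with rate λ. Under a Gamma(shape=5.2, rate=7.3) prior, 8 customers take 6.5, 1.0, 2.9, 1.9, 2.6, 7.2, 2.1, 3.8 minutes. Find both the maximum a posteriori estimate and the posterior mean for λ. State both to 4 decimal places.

Σ times = 28.0. Posterior: Gamma(shape = 5.2+8 = 13.2, rate = 7.3+28.0 = 35.3).
Mode = (α−1)/β = 12.2/35.3 = 0.3456.
Mean = α/β = 13.2/35.3 = 0.3739.
The mean is pulled above the mode by the posterior's right skew.

MAP = 0.3456; posterior mean = 0.3739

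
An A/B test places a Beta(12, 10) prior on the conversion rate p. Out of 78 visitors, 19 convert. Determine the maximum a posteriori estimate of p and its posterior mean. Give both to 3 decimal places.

p_MAP = 0.306, E[p|data] = 0.310

Posterior: Beta(12+19, 10+59) = Beta(31, 69).
Mode = (31−1)/(31+69−2) = 30/98 = 0.306.
Mean = 31/(31+69) = 31/100 = 0.310.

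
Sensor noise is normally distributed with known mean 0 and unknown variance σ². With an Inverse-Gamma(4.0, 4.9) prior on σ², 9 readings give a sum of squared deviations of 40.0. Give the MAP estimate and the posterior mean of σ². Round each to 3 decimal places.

MAP = 2.621, posterior mean = 3.320

Posterior: Inverse-Gamma(shape = 4.0+9/2 = 8.5, scale = 4.9+40.0/2 = 24.9).
Mode = β/(α+1) = 24.9/9.5 = 2.621.
Mean = β/(α−1) = 24.9/7.5 = 3.320.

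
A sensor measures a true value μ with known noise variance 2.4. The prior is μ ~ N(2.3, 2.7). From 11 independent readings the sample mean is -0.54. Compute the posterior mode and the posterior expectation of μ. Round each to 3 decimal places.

posterior mode = -0.328, posterior expectation = -0.328

Posterior for μ is Normal. Precision-weighted mean: (1/2.7·2.3 + 11/2.4·-0.54) / (1/2.7 + 11/2.4) = -0.328.
A Normal posterior is symmetric, so mode = mean.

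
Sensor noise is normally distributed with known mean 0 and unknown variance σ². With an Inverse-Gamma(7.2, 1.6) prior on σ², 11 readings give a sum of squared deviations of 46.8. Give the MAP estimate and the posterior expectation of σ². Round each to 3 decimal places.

Posterior: Inverse-Gamma(shape = 7.2+11/2 = 12.7, scale = 1.6+46.8/2 = 25.0).
Mode = β/(α+1) = 25.0/13.7 = 1.825.
Mean = β/(α−1) = 25.0/11.7 = 2.137.

MAP: 1.825. Posterior mean: 2.137.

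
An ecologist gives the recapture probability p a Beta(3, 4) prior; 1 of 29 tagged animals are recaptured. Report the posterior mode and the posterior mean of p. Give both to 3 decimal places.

MAP: 0.088. Posterior mean: 0.111.

Posterior: Beta(3+1, 4+28) = Beta(4, 32).
Mode = (4−1)/(4+32−2) = 3/34 = 0.088.
Mean = 4/(4+32) = 4/36 = 0.111.
Right-skewed posterior ⇒ mode < mean.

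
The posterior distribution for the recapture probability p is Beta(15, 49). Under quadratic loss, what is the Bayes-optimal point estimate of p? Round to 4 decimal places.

Mode = (15−1)/(15+49−2) = 14/62 = 0.2258.
Mean = 15/(15+49) = 15/64 = 0.2344.
Quadratic loss ⇒ the optimal estimator is the posterior mean.

0.2344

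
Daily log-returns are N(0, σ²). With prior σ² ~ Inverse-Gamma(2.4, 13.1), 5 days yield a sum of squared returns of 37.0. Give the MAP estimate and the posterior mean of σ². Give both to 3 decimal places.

MAP estimate = 5.356, posterior mean = 8.103

Posterior: Inverse-Gamma(shape = 2.4+5/2 = 4.9, scale = 13.1+37.0/2 = 31.6).
Mode = β/(α+1) = 31.6/5.9 = 5.356.
Mean = β/(α−1) = 31.6/3.9 = 8.103.
The posterior is right-skewed, so the mean exceeds the mode.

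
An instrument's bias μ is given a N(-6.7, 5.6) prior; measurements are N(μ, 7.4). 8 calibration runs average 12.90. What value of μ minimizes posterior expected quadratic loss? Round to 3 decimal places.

10.121

Posterior for μ is Normal. Precision-weighted mean: (1/5.6·-6.7 + 8/7.4·12.90) / (1/5.6 + 8/7.4) = 10.121.
A Normal posterior is symmetric, so mode = mean.
Quadratic loss ⇒ the optimal estimator is the posterior mean.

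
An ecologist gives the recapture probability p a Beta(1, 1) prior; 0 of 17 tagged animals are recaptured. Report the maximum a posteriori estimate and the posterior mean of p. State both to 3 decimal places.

MAP = 0.000, posterior mean = 0.053

Posterior: Beta(1+0, 1+17) = Beta(1, 18).
Since α = 1 ≤ 1 and β > 1, the Beta density is monotone decreasing on [0,1]; the mode is at 0.
Mean = 1/(1+18) = 0.053.
Right-skewed posterior ⇒ mode < mean.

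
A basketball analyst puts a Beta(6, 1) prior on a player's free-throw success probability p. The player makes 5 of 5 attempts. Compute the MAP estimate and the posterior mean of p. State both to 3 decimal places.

Posterior: Beta(6+5, 1+0) = Beta(11, 1).
Since β = 1 ≤ 1 and α > 1, the Beta density is monotone increasing on [0,1]; the mode is at 1.
Mean = 11/(11+1) = 0.917.

MAP estimate = 1.000, posterior mean = 0.917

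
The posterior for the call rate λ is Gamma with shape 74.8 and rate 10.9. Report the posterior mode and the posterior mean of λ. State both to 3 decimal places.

Mode = (α−1)/β = 73.8/10.9 = 6.771.
Mean = α/β = 74.8/10.9 = 6.862.
The posterior is right-skewed, so the mean exceeds the mode.

MAP = 6.771, posterior mean = 6.862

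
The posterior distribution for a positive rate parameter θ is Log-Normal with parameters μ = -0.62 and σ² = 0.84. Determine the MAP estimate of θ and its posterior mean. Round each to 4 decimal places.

MAP = 0.2322; posterior mean = 0.8187

Mode = exp(μ − σ²) = exp(-1.46) = 0.2322.
Mean = exp(μ + σ²/2) = exp(-0.200) = 0.8187.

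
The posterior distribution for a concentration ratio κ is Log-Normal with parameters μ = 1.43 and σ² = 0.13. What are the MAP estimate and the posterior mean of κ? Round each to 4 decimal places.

Mode = exp(μ − σ²) = exp(1.30) = 3.6693.
Mean = exp(μ + σ²/2) = exp(1.495) = 4.4593.

MAP = 3.6693, posterior mean = 4.4593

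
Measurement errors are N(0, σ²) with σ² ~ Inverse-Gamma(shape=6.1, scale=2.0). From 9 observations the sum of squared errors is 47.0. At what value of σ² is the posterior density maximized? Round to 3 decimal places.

Posterior: Inverse-Gamma(shape = 6.1+9/2 = 10.6, scale = 2.0+47.0/2 = 25.5).
Mode = β/(α+1) = 25.5/11.6 = 2.198.
Mean = β/(α−1) = 25.5/9.6 = 2.656.
This is the posterior mode — the MAP estimate.

2.198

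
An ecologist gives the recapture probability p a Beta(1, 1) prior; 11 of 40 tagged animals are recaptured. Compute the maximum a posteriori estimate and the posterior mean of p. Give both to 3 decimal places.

Posterior: Beta(1+11, 1+29) = Beta(12, 30).
Mode = (12−1)/(12+30−2) = 11/40 = 0.275.
With a flat prior the MAP equals the MLE, 11/40.
Mean = 12/(12+30) = 12/42 = 0.286.
Right-skewed posterior ⇒ mode < mean.

MAP = 0.275; posterior mean = 0.286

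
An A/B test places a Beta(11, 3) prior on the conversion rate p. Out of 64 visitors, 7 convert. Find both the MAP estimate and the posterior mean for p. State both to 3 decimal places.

Posterior: Beta(11+7, 3+57) = Beta(18, 60).
Mode = (18−1)/(18+60−2) = 17/76 = 0.224.
Mean = 18/(18+60) = 18/78 = 0.231.

MAP: 0.224. Posterior mean: 0.231.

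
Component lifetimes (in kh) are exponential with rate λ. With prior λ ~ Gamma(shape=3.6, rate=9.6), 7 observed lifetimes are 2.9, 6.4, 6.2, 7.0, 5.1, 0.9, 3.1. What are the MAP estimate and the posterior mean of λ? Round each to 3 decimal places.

Σ times = 31.6. Posterior: Gamma(shape = 3.6+7 = 10.6, rate = 9.6+31.6 = 41.2).
Mode = (α−1)/β = 9.6/41.2 = 0.233.
Mean = α/β = 10.6/41.2 = 0.257.
The mean is pulled above the mode by the posterior's right skew.

MAP estimate = 0.233, posterior mean = 0.257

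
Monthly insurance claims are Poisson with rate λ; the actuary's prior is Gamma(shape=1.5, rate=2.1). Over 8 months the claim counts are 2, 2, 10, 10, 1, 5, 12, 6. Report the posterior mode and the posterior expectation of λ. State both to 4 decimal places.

Σ counts = 48. Posterior: Gamma(shape = 1.5+48 = 49.5, rate = 2.1+8 = 10.1).
Mode = (α−1)/β = 48.5/10.1 = 4.8020.
Mean = α/β = 49.5/10.1 = 4.9010.
The mean is pulled above the mode by the posterior's right skew.

λ_MAP = 4.8020, E[λ|data] = 4.9010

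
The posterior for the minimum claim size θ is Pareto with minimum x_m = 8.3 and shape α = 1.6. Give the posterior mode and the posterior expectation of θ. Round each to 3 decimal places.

The Pareto density is strictly decreasing on [x_m, ∞), so the mode is x_m = 8.300.
Mean = α·x_m/(α−1) = 1.6·8.3/0.6 = 22.133.
The posterior is right-skewed, so the mean exceeds the mode.

MAP = 8.300; posterior mean = 22.133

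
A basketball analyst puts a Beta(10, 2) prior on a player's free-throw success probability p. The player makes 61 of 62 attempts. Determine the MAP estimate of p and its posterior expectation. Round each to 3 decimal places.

MAP = 0.972; posterior mean = 0.959

Posterior: Beta(10+61, 2+1) = Beta(71, 3).
Mode = (71−1)/(71+3−2) = 70/72 = 0.972.
Mean = 71/(71+3) = 71/74 = 0.959.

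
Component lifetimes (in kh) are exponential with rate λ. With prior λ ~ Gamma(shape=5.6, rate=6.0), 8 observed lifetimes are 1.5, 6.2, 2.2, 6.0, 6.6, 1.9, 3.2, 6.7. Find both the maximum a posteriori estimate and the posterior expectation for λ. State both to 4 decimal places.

Σ times = 34.3. Posterior: Gamma(shape = 5.6+8 = 13.6, rate = 6.0+34.3 = 40.3).
Mode = (α−1)/β = 12.6/40.3 = 0.3127.
Mean = α/β = 13.6/40.3 = 0.3375.

MAP: 0.3127. Posterior mean: 0.3375.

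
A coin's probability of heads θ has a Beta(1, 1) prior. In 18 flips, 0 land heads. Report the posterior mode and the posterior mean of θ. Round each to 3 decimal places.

Posterior: Beta(1+0, 1+18) = Beta(1, 19).
Since α = 1 ≤ 1 and β > 1, the Beta density is monotone decreasing on [0,1]; the mode is at 0.
Mean = 1/(1+19) = 0.050.
The posterior is right-skewed, so the mean exceeds the mode.

θ_MAP = 0.000, E[θ|data] = 0.050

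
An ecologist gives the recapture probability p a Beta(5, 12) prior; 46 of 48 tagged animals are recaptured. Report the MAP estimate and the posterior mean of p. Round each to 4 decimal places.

MAP = 0.7937; posterior mean = 0.7846

Posterior: Beta(5+46, 12+2) = Beta(51, 14).
Mode = (51−1)/(51+14−2) = 50/63 = 0.7937.
Mean = 51/(51+14) = 51/65 = 0.7846.
The mean is pulled below the mode by the posterior's left skew.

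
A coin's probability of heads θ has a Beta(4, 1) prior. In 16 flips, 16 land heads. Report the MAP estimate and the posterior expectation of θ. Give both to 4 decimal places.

Posterior: Beta(4+16, 1+0) = Beta(20, 1).
Since β = 1 ≤ 1 and α > 1, the Beta density is monotone increasing on [0,1]; the mode is at 1.
Mean = 20/(20+1) = 0.9524.
Left-skewed posterior ⇒ mean < mode.

MAP estimate = 1.0000, posterior expectation = 0.9524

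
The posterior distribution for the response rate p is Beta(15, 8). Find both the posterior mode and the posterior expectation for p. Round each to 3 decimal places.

posterior mode = 0.667, posterior expectation = 0.652

Mode = (15−1)/(15+8−2) = 14/21 = 0.667.
Mean = 15/(15+8) = 15/23 = 0.652.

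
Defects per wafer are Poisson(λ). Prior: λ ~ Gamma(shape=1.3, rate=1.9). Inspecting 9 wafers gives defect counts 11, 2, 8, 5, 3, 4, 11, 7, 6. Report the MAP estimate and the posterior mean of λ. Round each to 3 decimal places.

MAP estimate = 5.257, posterior mean = 5.349

Σ counts = 57. Posterior: Gamma(shape = 1.3+57 = 58.3, rate = 1.9+9 = 10.9).
Mode = (α−1)/β = 57.3/10.9 = 5.257.
Mean = α/β = 58.3/10.9 = 5.349.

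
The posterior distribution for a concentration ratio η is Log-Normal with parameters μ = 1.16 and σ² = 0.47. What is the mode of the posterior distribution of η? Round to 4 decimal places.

1.9937

Mode = exp(μ − σ²) = exp(0.69) = 1.9937.
Mean = exp(μ + σ²/2) = exp(1.395) = 4.0350.
This is the posterior mode — the MAP estimate.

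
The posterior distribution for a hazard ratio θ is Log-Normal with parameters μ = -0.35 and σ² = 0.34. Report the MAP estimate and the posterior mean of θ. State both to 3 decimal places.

θ_MAP = 0.502, E[θ|data] = 0.835

Mode = exp(μ − σ²) = exp(-0.69) = 0.502.
Mean = exp(μ + σ²/2) = exp(-0.180) = 0.835.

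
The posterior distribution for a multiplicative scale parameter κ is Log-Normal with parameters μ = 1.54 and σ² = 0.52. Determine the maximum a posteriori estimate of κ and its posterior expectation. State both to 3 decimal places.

Mode = exp(μ − σ²) = exp(1.02) = 2.773.
Mean = exp(μ + σ²/2) = exp(1.800) = 6.050.
Right-skewed posterior ⇒ mode < mean.

maximum a posteriori estimate = 2.773, posterior expectation = 6.050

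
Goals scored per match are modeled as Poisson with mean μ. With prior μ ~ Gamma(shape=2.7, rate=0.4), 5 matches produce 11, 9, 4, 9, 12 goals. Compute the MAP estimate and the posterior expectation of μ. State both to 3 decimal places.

MAP: 8.648. Posterior mean: 8.833.

Σ counts = 45. Posterior: Gamma(shape = 2.7+45 = 47.7, rate = 0.4+5 = 5.4).
Mode = (α−1)/β = 46.7/5.4 = 8.648.
Mean = α/β = 47.7/5.4 = 8.833.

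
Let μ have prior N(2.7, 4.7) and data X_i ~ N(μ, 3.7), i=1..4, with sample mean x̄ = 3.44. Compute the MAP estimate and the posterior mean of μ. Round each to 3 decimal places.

Posterior for μ is Normal. Precision-weighted mean: (1/4.7·2.7 + 4/3.7·3.44) / (1/4.7 + 4/3.7) = 3.318.
A Normal posterior is symmetric, so mode = mean.

μ_MAP = 3.318, E[μ|data] = 3.318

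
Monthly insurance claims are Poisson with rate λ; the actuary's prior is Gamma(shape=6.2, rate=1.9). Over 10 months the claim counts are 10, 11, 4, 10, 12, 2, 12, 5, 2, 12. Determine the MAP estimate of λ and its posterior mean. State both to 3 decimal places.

Σ counts = 80. Posterior: Gamma(shape = 6.2+80 = 86.2, rate = 1.9+10 = 11.9).
Mode = (α−1)/β = 85.2/11.9 = 7.160.
Mean = α/β = 86.2/11.9 = 7.244.
Right-skewed posterior ⇒ mode < mean.

λ_MAP = 7.160, E[λ|data] = 7.244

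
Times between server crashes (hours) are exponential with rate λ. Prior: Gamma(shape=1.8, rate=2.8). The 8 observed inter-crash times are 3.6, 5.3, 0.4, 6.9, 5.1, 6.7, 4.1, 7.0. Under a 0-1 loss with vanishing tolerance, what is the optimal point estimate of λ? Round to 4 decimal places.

Σ times = 39.1. Posterior: Gamma(shape = 1.8+8 = 9.8, rate = 2.8+39.1 = 41.9).
Mode = (α−1)/β = 8.8/41.9 = 0.2100.
Mean = α/β = 9.8/41.9 = 0.2339.
This is the posterior mode — the MAP estimate.

0.2100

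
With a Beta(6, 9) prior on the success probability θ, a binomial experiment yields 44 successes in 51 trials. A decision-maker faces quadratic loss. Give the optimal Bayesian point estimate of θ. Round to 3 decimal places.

Posterior: Beta(6+44, 9+7) = Beta(50, 16).
Mode = (50−1)/(50+16−2) = 49/64 = 0.766.
Mean = 50/(50+16) = 50/66 = 0.758.
Quadratic loss ⇒ the optimal estimator is the posterior mean.

0.758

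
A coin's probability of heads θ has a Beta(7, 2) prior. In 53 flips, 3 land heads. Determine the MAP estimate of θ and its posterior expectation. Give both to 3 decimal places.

Posterior: Beta(7+3, 2+50) = Beta(10, 52).
Mode = (10−1)/(10+52−2) = 9/60 = 0.150.
Mean = 10/(10+52) = 10/62 = 0.161.

MAP estimate = 0.150, posterior expectation = 0.161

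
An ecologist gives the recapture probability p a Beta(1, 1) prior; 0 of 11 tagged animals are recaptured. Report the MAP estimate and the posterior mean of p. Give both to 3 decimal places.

Posterior: Beta(1+0, 1+11) = Beta(1, 12).
Since α = 1 ≤ 1 and β > 1, the Beta density is monotone decreasing on [0,1]; the mode is at 0.
Mean = 1/(1+12) = 0.077.
The mean is pulled above the mode by the posterior's right skew.

MAP = 0.000, posterior mean = 0.077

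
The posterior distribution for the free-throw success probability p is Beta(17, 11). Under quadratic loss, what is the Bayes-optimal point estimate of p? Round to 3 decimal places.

Mode = (17−1)/(17+11−2) = 16/26 = 0.615.
Mean = 17/(17+11) = 17/28 = 0.607.
Quadratic loss ⇒ the optimal estimator is the posterior mean.

0.607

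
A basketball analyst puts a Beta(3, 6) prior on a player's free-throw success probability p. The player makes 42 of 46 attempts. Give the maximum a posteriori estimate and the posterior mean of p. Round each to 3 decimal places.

MAP: 0.830. Posterior mean: 0.818.

Posterior: Beta(3+42, 6+4) = Beta(45, 10).
Mode = (45−1)/(45+10−2) = 44/53 = 0.830.
Mean = 45/(45+10) = 45/55 = 0.818.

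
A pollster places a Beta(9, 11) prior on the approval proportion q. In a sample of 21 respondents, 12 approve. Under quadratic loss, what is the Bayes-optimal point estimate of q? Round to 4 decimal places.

0.5122

Posterior: Beta(9+12, 11+9) = Beta(21, 20).
Mode = (21−1)/(21+20−2) = 20/39 = 0.5128.
Mean = 21/(21+20) = 21/41 = 0.5122.
Quadratic loss ⇒ the optimal estimator is the posterior mean.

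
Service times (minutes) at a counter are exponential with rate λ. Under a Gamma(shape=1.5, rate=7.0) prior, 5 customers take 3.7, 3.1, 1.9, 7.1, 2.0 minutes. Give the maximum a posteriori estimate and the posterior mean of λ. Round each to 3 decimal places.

MAP: 0.222. Posterior mean: 0.262.

Σ times = 17.8. Posterior: Gamma(shape = 1.5+5 = 6.5, rate = 7.0+17.8 = 24.8).
Mode = (α−1)/β = 5.5/24.8 = 0.222.
Mean = α/β = 6.5/24.8 = 0.262.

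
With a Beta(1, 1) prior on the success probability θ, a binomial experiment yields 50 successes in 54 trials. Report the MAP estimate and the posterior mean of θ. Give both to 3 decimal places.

MAP = 0.926; posterior mean = 0.911

Posterior: Beta(1+50, 1+4) = Beta(51, 5).
Mode = (51−1)/(51+5−2) = 50/54 = 0.926.
With a flat prior the MAP equals the MLE, 50/54.
Mean = 51/(51+5) = 51/56 = 0.911.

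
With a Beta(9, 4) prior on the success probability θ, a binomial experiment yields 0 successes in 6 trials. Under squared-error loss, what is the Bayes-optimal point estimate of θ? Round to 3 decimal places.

Posterior: Beta(9+0, 4+6) = Beta(9, 10).
Mode = (9−1)/(9+10−2) = 8/17 = 0.471.
Mean = 9/(9+10) = 9/19 = 0.474.
Squared-error loss ⇒ the optimal estimator is the posterior mean.

0.474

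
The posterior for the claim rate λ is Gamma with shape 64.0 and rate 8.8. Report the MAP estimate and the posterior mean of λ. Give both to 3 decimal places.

MAP = 7.159; posterior mean = 7.273

Mode = (α−1)/β = 63.0/8.8 = 7.159.
Mean = α/β = 64.0/8.8 = 7.273.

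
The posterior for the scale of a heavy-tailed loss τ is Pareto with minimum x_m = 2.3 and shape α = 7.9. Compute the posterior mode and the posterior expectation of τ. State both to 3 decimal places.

τ_MAP = 2.300, E[τ|data] = 2.633

The Pareto density is strictly decreasing on [x_m, ∞), so the mode is x_m = 2.300.
Mean = α·x_m/(α−1) = 7.9·2.3/6.9 = 2.633.
The posterior is right-skewed, so the mean exceeds the mode.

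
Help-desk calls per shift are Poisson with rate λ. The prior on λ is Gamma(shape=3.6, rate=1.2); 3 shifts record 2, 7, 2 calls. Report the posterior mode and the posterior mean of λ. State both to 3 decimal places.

MAP = 3.238, posterior mean = 3.476

Σ counts = 11. Posterior: Gamma(shape = 3.6+11 = 14.6, rate = 1.2+3 = 4.2).
Mode = (α−1)/β = 13.6/4.2 = 3.238.
Mean = α/β = 14.6/4.2 = 3.476.
The mean is pulled above the mode by the posterior's right skew.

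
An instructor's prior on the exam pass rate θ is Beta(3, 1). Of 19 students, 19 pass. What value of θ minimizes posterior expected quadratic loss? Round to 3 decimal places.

Posterior: Beta(3+19, 1+0) = Beta(22, 1).
Since β = 1 ≤ 1 and α > 1, the Beta density is monotone increasing on [0,1]; the mode is at 1.
Mean = 22/(22+1) = 0.957.
Quadratic loss ⇒ the optimal estimator is the posterior mean.

0.957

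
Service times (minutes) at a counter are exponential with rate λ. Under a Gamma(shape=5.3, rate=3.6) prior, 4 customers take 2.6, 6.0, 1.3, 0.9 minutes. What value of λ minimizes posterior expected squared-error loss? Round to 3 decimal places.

Σ times = 10.8. Posterior: Gamma(shape = 5.3+4 = 9.3, rate = 3.6+10.8 = 14.4).
Mode = (α−1)/β = 8.3/14.4 = 0.576.
Mean = α/β = 9.3/14.4 = 0.646.
Squared-error loss ⇒ the optimal estimator is the posterior mean.

0.646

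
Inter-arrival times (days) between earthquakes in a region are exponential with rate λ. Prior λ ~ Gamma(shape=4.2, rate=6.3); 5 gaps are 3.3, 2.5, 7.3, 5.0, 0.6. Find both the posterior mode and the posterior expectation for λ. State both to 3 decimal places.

posterior mode = 0.328, posterior expectation = 0.368

Σ times = 18.7. Posterior: Gamma(shape = 4.2+5 = 9.2, rate = 6.3+18.7 = 25.0).
Mode = (α−1)/β = 8.2/25.0 = 0.328.
Mean = α/β = 9.2/25.0 = 0.368.
Right-skewed posterior ⇒ mode < mean.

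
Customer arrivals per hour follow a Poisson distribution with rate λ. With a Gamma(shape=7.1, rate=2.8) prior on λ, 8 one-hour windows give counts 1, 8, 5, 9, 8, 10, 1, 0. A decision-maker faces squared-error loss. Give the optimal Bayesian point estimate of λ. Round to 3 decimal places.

Σ counts = 42. Posterior: Gamma(shape = 7.1+42 = 49.1, rate = 2.8+8 = 10.8).
Mode = (α−1)/β = 48.1/10.8 = 4.454.
Mean = α/β = 49.1/10.8 = 4.546.
Squared-error loss ⇒ the optimal estimator is the posterior mean.

4.546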